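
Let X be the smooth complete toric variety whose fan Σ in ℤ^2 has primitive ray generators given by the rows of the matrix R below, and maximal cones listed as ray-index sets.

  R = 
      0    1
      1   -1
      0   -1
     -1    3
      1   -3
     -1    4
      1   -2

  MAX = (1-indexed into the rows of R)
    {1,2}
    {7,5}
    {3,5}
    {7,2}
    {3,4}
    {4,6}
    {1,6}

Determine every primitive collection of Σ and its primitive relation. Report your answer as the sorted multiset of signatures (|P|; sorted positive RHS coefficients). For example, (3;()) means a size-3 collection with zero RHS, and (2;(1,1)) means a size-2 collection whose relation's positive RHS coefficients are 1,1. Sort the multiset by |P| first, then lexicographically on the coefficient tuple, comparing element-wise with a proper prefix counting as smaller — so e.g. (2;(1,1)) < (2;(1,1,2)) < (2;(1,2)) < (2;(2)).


|primitive collections| = 14. Relations:

  {1,3}:  v_{1} + v_{3} = 0 ; sig = (2;())
  {4,5}:  v_{4} + v_{5} = 0 ; sig = (2;())
  {1,4}:  v_{1} + v_{4} = v_{6} ; sig = (2;(1))
  {1,5}:  v_{1} + v_{5} = v_{7} ; sig = (2;(1))
  {1,7}:  v_{1} + v_{7} = v_{2} ; sig = (2;(1))
  {2,3}:  v_{2} + v_{3} = v_{7} ; sig = (2;(1))
  {3,6}:  v_{3} + v_{6} = v_{4} ; sig = (2;(1))
  {3,7}:  v_{3} + v_{7} = v_{5} ; sig = (2;(1))
  {4,7}:  v_{4} + v_{7} = v_{1} ; sig = (2;(1))
  {5,6}:  v_{5} + v_{6} = v_{1} ; sig = (2;(1))
  {2,4}:  v_{2} + v_{4} = 2·v_{1} ; sig = (2;(2))
  {2,5}:  v_{2} + v_{5} = 2·v_{7} ; sig = (2;(2))
  {6,7}:  v_{6} + v_{7} = 2·v_{1} ; sig = (2;(2))
  {2,6}:  v_{2} + v_{6} = 3·v_{1} ; sig = (2;(3))

Sorted signature multiset PRS(X):
    |P|=2: 14 collections, coeffs (), (), (1), (1), (1), (1), (1), (1), (1), (1), (2), (2), (2), (3)


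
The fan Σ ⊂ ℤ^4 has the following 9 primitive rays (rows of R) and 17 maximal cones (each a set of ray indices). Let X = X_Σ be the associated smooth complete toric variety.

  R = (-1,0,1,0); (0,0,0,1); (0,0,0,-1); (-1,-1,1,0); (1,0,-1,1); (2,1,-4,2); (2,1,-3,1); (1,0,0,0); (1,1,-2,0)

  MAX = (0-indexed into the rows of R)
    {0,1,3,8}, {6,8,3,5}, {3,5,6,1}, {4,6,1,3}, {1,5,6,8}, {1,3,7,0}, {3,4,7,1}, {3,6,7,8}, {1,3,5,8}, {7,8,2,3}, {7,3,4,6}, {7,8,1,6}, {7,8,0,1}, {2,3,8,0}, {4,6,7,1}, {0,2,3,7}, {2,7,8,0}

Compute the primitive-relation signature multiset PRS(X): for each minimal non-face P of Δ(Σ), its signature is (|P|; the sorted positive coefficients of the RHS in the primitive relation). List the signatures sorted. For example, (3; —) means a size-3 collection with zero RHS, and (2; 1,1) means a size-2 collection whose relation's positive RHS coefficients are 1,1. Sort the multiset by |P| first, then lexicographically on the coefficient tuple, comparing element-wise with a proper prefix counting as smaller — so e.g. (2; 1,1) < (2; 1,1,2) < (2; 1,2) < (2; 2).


Σ has 14 primitive collections:

  P={1,2}:  v_{1} + v_{2} = 0 — sig = (2; —)
  P={0,4}:  v_{0} + v_{4} = v_{1} — sig = (2; 1)
  P={4,8}:  v_{4} + v_{8} = v_{6} — sig = (2; 1)
  P={0,6}:  v_{0} + v_{6} = v_{1} + v_{8} — sig = (2; 1,1)
  P={5,7}:  v_{5} + v_{7} = v_{4} + v_{6} — sig = (2; 1,1)
  P={2,4}:  v_{2} + v_{4} = v_{3} + v_{7} + v_{8} — sig = (2; 1,1,1)
  P={2,5}:  v_{2} + v_{5} = v_{3} + v_{6} + v_{8} — sig = (2; 1,1,1)
  P={2,6}:  v_{2} + v_{6} = v_{3} + v_{7} + 2·v_{8} — sig = (2; 1,1,2)
  P={4,5}:  v_{4} + v_{5} = v_{1} + v_{3} + 2·v_{6} — sig = (2; 1,1,2)
  P={0,5}:  v_{0} + v_{5} = 2·v_{1} + v_{3} + 2·v_{8} — sig = (2; 1,2,2)
  P={0,3,7,8}:  v_{0} + v_{3} + v_{7} + v_{8} = 0 — sig = (4; —)
  P={1,3,6,8}:  v_{1} + v_{3} + v_{6} + v_{8} = v_{5} — sig = (4; 1)
  P={1,3,7,8}:  v_{1} + v_{3} + v_{7} + v_{8} = v_{4} — sig = (4; 1)
  P={1,3,6,7}:  v_{1} + v_{3} + v_{6} + v_{7} = 2·v_{4} — sig = (4; 2)

so the primitive-relation signature multiset is
{ (2; —),  (2; 1) ×2,  (2; 1,1) ×2,  (2; 1,1,1) ×2,  (2; 1,1,2) ×2,  (2; 1,2,2),  (4; —),  (4; 1) ×2,  (4; 2) }


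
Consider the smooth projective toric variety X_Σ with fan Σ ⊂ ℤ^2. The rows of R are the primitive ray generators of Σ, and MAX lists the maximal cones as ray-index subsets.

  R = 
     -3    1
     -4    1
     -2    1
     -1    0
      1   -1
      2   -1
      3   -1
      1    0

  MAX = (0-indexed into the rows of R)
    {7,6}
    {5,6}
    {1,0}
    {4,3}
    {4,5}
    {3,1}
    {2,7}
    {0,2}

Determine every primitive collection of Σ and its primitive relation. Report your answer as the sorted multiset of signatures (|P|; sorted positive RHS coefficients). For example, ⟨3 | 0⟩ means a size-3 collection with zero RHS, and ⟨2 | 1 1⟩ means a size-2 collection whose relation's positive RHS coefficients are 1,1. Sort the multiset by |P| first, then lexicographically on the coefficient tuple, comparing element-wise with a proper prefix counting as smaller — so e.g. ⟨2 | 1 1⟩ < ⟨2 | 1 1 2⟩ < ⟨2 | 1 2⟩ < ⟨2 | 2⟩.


Σ has 20 primitive collections:

  P = {0,6}:  v_{0} + v_{6} = 0 ; sig = ⟨2 | 0⟩
  P = {2,5}:  v_{2} + v_{5} = 0 ; sig = ⟨2 | 0⟩
  P = {3,7}:  v_{3} + v_{7} = 0 ; sig = ⟨2 | 0⟩
  P = {0,3}:  v_{0} + v_{3} = v_{1} ; sig = ⟨2 | 1⟩
  P = {0,5}:  v_{0} + v_{5} = v_{3} ; sig = ⟨2 | 1⟩
  P = {0,7}:  v_{0} + v_{7} = v_{2} ; sig = ⟨2 | 1⟩
  P = {1,6}:  v_{1} + v_{6} = v_{3} ; sig = ⟨2 | 1⟩
  P = {1,7}:  v_{1} + v_{7} = v_{0} ; sig = ⟨2 | 1⟩
  P = {2,3}:  v_{2} + v_{3} = v_{0} ; sig = ⟨2 | 1⟩
  P = {2,4}:  v_{2} + v_{4} = v_{3} ; sig = ⟨2 | 1⟩
  P = {2,6}:  v_{2} + v_{6} = v_{7} ; sig = ⟨2 | 1⟩
  P = {3,5}:  v_{3} + v_{5} = v_{4} ; sig = ⟨2 | 1⟩
  P = {3,6}:  v_{3} + v_{6} = v_{5} ; sig = ⟨2 | 1⟩
  P = {4,7}:  v_{4} + v_{7} = v_{5} ; sig = ⟨2 | 1⟩
  P = {5,7}:  v_{5} + v_{7} = v_{6} ; sig = ⟨2 | 1⟩
  P = {0,4}:  v_{0} + v_{4} = 2·v_{3} ; sig = ⟨2 | 2⟩
  P = {1,2}:  v_{1} + v_{2} = 2·v_{0} ; sig = ⟨2 | 2⟩
  P = {1,5}:  v_{1} + v_{5} = 2·v_{3} ; sig = ⟨2 | 2⟩
  P = {4,6}:  v_{4} + v_{6} = 2·v_{5} ; sig = ⟨2 | 2⟩
  P = {1,4}:  v_{1} + v_{4} = 3·v_{3} ; sig = ⟨2 | 3⟩

Hence PRS(X_Σ) =
    ⟨2 | 0⟩
    ⟨2 | 0⟩
    ⟨2 | 0⟩
    ⟨2 | 1⟩
    ⟨2 | 1⟩
    ⟨2 | 1⟩
    ⟨2 | 1⟩
    ⟨2 | 1⟩
    ⟨2 | 1⟩
    ⟨2 | 1⟩
    ⟨2 | 1⟩
    ⟨2 | 1⟩
    ⟨2 | 1⟩
    ⟨2 | 1⟩
    ⟨2 | 1⟩
    ⟨2 | 2⟩
    ⟨2 | 2⟩
    ⟨2 | 2⟩
    ⟨2 | 2⟩
    ⟨2 | 3⟩


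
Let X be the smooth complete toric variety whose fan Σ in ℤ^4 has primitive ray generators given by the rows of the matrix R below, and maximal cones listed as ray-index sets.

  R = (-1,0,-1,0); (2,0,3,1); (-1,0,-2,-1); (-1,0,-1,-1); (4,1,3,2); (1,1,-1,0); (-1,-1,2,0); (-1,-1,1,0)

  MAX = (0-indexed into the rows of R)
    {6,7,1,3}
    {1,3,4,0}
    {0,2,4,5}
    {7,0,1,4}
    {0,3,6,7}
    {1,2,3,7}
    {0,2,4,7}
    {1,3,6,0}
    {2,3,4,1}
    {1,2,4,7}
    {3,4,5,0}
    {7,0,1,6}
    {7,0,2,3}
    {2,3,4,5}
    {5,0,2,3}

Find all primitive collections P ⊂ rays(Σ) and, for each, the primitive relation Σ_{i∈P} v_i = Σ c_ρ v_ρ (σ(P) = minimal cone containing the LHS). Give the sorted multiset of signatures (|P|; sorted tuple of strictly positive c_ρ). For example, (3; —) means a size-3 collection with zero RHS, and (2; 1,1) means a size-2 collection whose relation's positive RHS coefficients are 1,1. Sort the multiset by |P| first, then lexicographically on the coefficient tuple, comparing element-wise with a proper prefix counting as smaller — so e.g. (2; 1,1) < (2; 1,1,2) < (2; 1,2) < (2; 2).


Primitive collections (9):

  P={5,7}:  v_{5} + v_{7} = 0  ⇒ sig = (2; —)
  P={1,5}:  v_{1} + v_{5} = v_{3} + v_{4}  ⇒ sig = (2; 1,1)
  P={2,6}:  v_{2} + v_{6} = v_{3} + v_{7}  ⇒ sig = (2; 1,1)
  P={5,6}:  v_{5} + v_{6} = v_{0} + v_{1} + v_{3}  ⇒ sig = (2; 1,1,1)
  P={4,6}:  v_{4} + v_{6} = v_{0} + 2·v_{1}  ⇒ sig = (2; 1,2)
  P={0,1,2}:  v_{0} + v_{1} + v_{2} = 0  ⇒ sig = (3; —)
  P={3,4,7}:  v_{3} + v_{4} + v_{7} = v_{1}  ⇒ sig = (3; 1)
  P={0,1,3,7}:  v_{0} + v_{1} + v_{3} + v_{7} = v_{6}  ⇒ sig = (4; 1)
  P={0,2,3,4}:  v_{0} + v_{2} + v_{3} + v_{4} = v_{5}  ⇒ sig = (4; 1)

Hence PRS(X_Σ) =
    (2; —)
    (2; 1,1)
    (2; 1,1)
    (2; 1,1,1)
    (2; 1,2)
    (3; —)
    (3; 1)
    (4; 1)
    (4; 1)


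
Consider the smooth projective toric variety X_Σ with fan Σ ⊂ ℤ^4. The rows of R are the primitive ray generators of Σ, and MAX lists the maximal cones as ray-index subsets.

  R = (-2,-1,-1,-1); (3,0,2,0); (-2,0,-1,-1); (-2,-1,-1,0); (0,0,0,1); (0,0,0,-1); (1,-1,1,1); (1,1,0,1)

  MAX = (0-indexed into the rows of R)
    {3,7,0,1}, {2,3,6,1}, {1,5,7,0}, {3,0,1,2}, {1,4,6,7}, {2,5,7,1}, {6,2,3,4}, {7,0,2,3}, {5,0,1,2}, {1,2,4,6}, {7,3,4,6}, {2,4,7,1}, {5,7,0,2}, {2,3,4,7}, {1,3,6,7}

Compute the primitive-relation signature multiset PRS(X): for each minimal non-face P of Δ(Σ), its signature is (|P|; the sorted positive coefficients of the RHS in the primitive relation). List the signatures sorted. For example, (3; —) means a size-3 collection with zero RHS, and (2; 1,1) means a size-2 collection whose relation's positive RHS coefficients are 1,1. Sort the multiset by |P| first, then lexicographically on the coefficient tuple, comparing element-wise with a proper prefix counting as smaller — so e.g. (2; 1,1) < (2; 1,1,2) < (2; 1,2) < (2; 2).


The 9 primitive collections of Σ (r=8, n=4):

  P={4,5}:  v_{4} + v_{5} = 0  ⇒ sig = (2; —)
  P={0,4}:  v_{0} + v_{4} = v_{3}  ⇒ sig = (2; 1)
  P={3,5}:  v_{3} + v_{5} = v_{0}  ⇒ sig = (2; 1)
  P={5,6}:  v_{5} + v_{6} = v_{1} + v_{3}  ⇒ sig = (2; 1,1)
  P={0,6}:  v_{0} + v_{6} = v_{1} + 2·v_{3}  ⇒ sig = (2; 1,2)
  P={1,3,4}:  v_{1} + v_{3} + v_{4} = v_{6}  ⇒ sig = (3; 1)
  P={2,6,7}:  v_{2} + v_{6} + v_{7} = v_{4}  ⇒ sig = (3; 1)
  P={1,2,3,7}:  v_{1} + v_{2} + v_{3} + v_{7} = 0  ⇒ sig = (4; —)
  P={0,1,2,7}:  v_{0} + v_{1} + v_{2} + v_{7} = v_{5}  ⇒ sig = (4; 1)

Signatures (|P|; sorted positive RHS coefficients), sorted:
    |P|=2: 5 collections, coeffs (), (1), (1), (1,1), (1,2)
    |P|=3: 2 collections, coeffs (1), (1)
    |P|=4: 2 collections, coeffs (), (1)


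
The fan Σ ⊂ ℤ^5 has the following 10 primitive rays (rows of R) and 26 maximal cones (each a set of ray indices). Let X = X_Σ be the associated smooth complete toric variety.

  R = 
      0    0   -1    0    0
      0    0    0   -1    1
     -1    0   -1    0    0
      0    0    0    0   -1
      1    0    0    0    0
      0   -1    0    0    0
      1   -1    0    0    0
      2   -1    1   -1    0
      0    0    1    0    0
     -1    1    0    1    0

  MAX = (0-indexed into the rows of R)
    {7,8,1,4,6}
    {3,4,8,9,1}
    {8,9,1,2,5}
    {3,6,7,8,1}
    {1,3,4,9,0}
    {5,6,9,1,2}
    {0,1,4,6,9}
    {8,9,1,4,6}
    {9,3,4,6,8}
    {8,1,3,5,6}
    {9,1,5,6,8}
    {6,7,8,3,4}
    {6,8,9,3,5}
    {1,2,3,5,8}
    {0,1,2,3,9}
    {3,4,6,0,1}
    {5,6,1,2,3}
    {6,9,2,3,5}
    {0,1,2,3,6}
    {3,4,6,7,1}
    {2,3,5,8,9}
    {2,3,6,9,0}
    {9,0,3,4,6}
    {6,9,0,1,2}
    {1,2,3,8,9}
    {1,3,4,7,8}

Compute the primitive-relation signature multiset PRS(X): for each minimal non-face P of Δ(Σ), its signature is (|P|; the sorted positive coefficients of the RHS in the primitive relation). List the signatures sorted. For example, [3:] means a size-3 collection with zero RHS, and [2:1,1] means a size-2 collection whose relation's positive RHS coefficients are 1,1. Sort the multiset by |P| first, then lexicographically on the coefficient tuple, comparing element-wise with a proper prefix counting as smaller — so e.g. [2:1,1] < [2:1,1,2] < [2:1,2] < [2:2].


Σ has 12 primitive collections:

  P = {0,8}:  v_{0} + v_{8} = 0  →  sig = [2:]
  P = {2,4}:  v_{2} + v_{4} = v_{0}  →  sig = [2:1]
  P = {4,5}:  v_{4} + v_{5} = v_{6}  →  sig = [2:1]
  P = {0,5}:  v_{0} + v_{5} = v_{2} + v_{6}  →  sig = [2:1,1]
  P = {7,9}:  v_{7} + v_{9} = v_{4} + v_{8}  →  sig = [2:1,1]
  P = {2,7}:  v_{2} + v_{7} = v_{1} + v_{3} + v_{6}  →  sig = [2:1,1,1]
  P = {0,7}:  v_{0} + v_{7} = v_{1} + v_{3} + v_{4} + v_{6}  →  sig = [2:1,1,1,1]
  P = {5,7}:  v_{5} + v_{7} = v_{1} + v_{3} + 2·v_{6} + v_{8}  →  sig = [2:1,1,1,2]
  P = {2,6,8}:  v_{2} + v_{6} + v_{8} = v_{5}  →  sig = [3:1]
  P = {1,3,6,9}:  v_{1} + v_{3} + v_{6} + v_{9} = 0  →  sig = [4:]
  P = {1,3,5,9}:  v_{1} + v_{3} + v_{5} + v_{9} = v_{2} + v_{8}  →  sig = [4:1,1]
  P = {1,3,4,6,8}:  v_{1} + v_{3} + v_{4} + v_{6} + v_{8} = v_{7}  →  sig = [5:1]

so the primitive-relation signature multiset is
[[2:], [2:1], [2:1], [2:1,1], [2:1,1], [2:1,1,1], [2:1,1,1,1], [2:1,1,1,2], [3:1], [4:], [4:1,1], [5:1]]


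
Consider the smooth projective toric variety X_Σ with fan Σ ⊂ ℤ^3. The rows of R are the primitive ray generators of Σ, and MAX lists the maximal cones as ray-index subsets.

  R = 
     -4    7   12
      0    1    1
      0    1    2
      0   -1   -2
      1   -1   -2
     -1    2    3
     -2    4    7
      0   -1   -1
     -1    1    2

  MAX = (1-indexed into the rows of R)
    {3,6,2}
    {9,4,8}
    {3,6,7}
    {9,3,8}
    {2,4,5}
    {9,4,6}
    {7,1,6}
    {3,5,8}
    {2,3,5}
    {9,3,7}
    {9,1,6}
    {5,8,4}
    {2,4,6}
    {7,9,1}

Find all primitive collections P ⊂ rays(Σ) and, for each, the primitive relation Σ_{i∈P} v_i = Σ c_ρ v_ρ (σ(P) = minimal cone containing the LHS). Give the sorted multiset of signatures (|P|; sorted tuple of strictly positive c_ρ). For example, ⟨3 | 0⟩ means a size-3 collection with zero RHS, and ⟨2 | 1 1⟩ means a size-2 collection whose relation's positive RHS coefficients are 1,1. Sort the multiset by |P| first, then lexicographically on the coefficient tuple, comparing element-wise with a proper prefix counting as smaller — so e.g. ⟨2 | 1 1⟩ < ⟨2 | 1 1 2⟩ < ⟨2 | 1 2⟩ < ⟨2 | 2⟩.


Σ has 17 primitive collections:

  P = {2,8}:  v_{2} + v_{8} = 0  ⟹  sig = ⟨2 | 0⟩
  P = {3,4}:  v_{3} + v_{4} = 0  ⟹  sig = ⟨2 | 0⟩
  P = {5,9}:  v_{5} + v_{9} = 0  ⟹  sig = ⟨2 | 0⟩
  P = {2,9}:  v_{2} + v_{9} = v_{6}  ⟹  sig = ⟨2 | 1⟩
  P = {5,6}:  v_{5} + v_{6} = v_{2}  ⟹  sig = ⟨2 | 1⟩
  P = {6,8}:  v_{6} + v_{8} = v_{9}  ⟹  sig = ⟨2 | 1⟩
  P = {1,5}:  v_{1} + v_{5} = v_{6} + v_{7}  ⟹  sig = ⟨2 | 1 1⟩
  P = {4,7}:  v_{4} + v_{7} = v_{6} + v_{9}  ⟹  sig = ⟨2 | 1 1⟩
  P = {5,7}:  v_{5} + v_{7} = v_{3} + v_{6}  ⟹  sig = ⟨2 | 1 1⟩
  P = {1,2}:  v_{1} + v_{2} = 2·v_{6} + v_{7}  ⟹  sig = ⟨2 | 1 2⟩
  P = {1,8}:  v_{1} + v_{8} = v_{7} + 2·v_{9}  ⟹  sig = ⟨2 | 1 2⟩
  P = {2,7}:  v_{2} + v_{7} = v_{3} + 2·v_{6}  ⟹  sig = ⟨2 | 1 2⟩
  P = {7,8}:  v_{7} + v_{8} = v_{3} + 2·v_{9}  ⟹  sig = ⟨2 | 1 2⟩
  P = {1,3}:  v_{1} + v_{3} = 2·v_{7}  ⟹  sig = ⟨2 | 2⟩
  P = {1,4}:  v_{1} + v_{4} = 2·v_{6} + 2·v_{9}  ⟹  sig = ⟨2 | 2 2⟩
  P = {3,6,9}:  v_{3} + v_{6} + v_{9} = v_{7}  ⟹  sig = ⟨3 | 1⟩
  P = {6,7,9}:  v_{6} + v_{7} + v_{9} = v_{1}  ⟹  sig = ⟨3 | 1⟩

Hence PRS(X_Σ) =
    |P|=2: 15 collections, coeffs (), (), (), (1), (1), (1), (1,1), (1,1), (1,1), (1,2), (1,2), (1,2), (1,2), (2), (2,2)
    |P|=3: 2 collections, coeffs (1), (1)


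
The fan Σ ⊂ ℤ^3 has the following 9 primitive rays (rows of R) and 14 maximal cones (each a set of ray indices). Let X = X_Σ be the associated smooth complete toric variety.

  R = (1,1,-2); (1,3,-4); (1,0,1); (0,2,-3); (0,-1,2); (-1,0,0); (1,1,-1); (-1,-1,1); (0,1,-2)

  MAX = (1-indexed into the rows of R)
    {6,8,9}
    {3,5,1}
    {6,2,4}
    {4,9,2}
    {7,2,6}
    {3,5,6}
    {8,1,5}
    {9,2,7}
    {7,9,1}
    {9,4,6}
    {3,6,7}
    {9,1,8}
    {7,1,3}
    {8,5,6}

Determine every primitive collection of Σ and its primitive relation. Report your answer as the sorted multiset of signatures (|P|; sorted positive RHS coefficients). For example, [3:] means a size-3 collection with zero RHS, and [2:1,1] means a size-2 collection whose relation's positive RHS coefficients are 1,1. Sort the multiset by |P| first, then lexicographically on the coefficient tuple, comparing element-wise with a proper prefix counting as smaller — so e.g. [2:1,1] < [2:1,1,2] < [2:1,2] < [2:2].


Δ(Σ) — 9 vertices, 17 min non-faces:

  P = {5,9}:  v_{5} + v_{9} = 0  ⇒ sig = [2:]
  P = {7,8}:  v_{7} + v_{8} = 0  ⇒ sig = [2:]
  P = {1,6}:  v_{1} + v_{6} = v_{9}  ⇒ sig = [2:1]
  P = {2,8}:  v_{2} + v_{8} = v_{4}  ⇒ sig = [2:1]
  P = {3,8}:  v_{3} + v_{8} = v_{5}  ⇒ sig = [2:1]
  P = {3,9}:  v_{3} + v_{9} = v_{7}  ⇒ sig = [2:1]
  P = {4,7}:  v_{4} + v_{7} = v_{2}  ⇒ sig = [2:1]
  P = {5,7}:  v_{5} + v_{7} = v_{3}  ⇒ sig = [2:1]
  P = {4,5}:  v_{4} + v_{5} = v_{6} + v_{7}  ⇒ sig = [2:1,1]
  P = {4,8}:  v_{4} + v_{8} = v_{6} + v_{9}  ⇒ sig = [2:1,1]
  P = {1,4}:  v_{1} + v_{4} = v_{7} + 2·v_{9}  ⇒ sig = [2:1,2]
  P = {2,5}:  v_{2} + v_{5} = v_{6} + 2·v_{7}  ⇒ sig = [2:1,2]
  P = {3,4}:  v_{3} + v_{4} = v_{6} + 2·v_{7}  ⇒ sig = [2:1,2]
  P = {2,3}:  v_{2} + v_{3} = v_{6} + 3·v_{7}  ⇒ sig = [2:1,3]
  P = {1,2}:  v_{1} + v_{2} = 2·v_{7} + 2·v_{9}  ⇒ sig = [2:2,2]
  P = {6,7,9}:  v_{6} + v_{7} + v_{9} = v_{4}  ⇒ sig = [3:1]
  P = {2,6,9}:  v_{2} + v_{6} + v_{9} = 2·v_{4}  ⇒ sig = [3:2]

Sorted signature multiset PRS(X):
    |P|=2: 15 collections, coeffs (), (), (1), (1), (1), (1), (1), (1), (1,1), (1,1), (1,2), (1,2), (1,2), (1,3), (2,2)
    |P|=3: 2 collections, coeffs (1), (2)


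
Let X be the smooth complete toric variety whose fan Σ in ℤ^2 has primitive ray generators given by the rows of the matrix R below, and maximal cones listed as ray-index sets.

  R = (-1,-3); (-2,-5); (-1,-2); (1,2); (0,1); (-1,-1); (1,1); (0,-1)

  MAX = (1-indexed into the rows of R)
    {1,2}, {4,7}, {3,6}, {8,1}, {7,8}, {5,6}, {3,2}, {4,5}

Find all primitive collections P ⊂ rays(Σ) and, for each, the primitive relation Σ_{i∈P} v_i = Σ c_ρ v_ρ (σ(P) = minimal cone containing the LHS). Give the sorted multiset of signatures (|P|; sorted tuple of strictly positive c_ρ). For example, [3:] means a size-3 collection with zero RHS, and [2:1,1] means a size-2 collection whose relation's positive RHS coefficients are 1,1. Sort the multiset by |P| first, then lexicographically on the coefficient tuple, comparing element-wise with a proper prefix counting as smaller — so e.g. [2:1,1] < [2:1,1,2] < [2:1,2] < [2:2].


Σ has 20 primitive collections:

  P = {3,4}:  v_{3} + v_{4} = 0  so sig = [2:]
  P = {5,8}:  v_{5} + v_{8} = 0  so sig = [2:]
  P = {6,7}:  v_{6} + v_{7} = 0  so sig = [2:]
  P = {1,3}:  v_{1} + v_{3} = v_{2}  so sig = [2:1]
  P = {1,4}:  v_{1} + v_{4} = v_{8}  so sig = [2:1]
  P = {1,5}:  v_{1} + v_{5} = v_{3}  so sig = [2:1]
  P = {2,4}:  v_{2} + v_{4} = v_{1}  so sig = [2:1]
  P = {3,5}:  v_{3} + v_{5} = v_{6}  so sig = [2:1]
  P = {3,7}:  v_{3} + v_{7} = v_{8}  so sig = [2:1]
  P = {3,8}:  v_{3} + v_{8} = v_{1}  so sig = [2:1]
  P = {4,6}:  v_{4} + v_{6} = v_{5}  so sig = [2:1]
  P = {4,8}:  v_{4} + v_{8} = v_{7}  so sig = [2:1]
  P = {5,7}:  v_{5} + v_{7} = v_{4}  so sig = [2:1]
  P = {6,8}:  v_{6} + v_{8} = v_{3}  so sig = [2:1]
  P = {2,7}:  v_{2} + v_{7} = v_{1} + v_{8}  so sig = [2:1,1]
  P = {1,6}:  v_{1} + v_{6} = 2·v_{3}  so sig = [2:2]
  P = {1,7}:  v_{1} + v_{7} = 2·v_{8}  so sig = [2:2]
  P = {2,5}:  v_{2} + v_{5} = 2·v_{3}  so sig = [2:2]
  P = {2,8}:  v_{2} + v_{8} = 2·v_{1}  so sig = [2:2]
  P = {2,6}:  v_{2} + v_{6} = 3·v_{3}  so sig = [2:3]

so the primitive-relation signature multiset is
    [2:]
    [2:]
    [2:]
    [2:1]
    [2:1]
    [2:1]
    [2:1]
    [2:1]
    [2:1]
    [2:1]
    [2:1]
    [2:1]
    [2:1]
    [2:1]
    [2:1,1]
    [2:2]
    [2:2]
    [2:2]
    [2:2]
    [2:3]


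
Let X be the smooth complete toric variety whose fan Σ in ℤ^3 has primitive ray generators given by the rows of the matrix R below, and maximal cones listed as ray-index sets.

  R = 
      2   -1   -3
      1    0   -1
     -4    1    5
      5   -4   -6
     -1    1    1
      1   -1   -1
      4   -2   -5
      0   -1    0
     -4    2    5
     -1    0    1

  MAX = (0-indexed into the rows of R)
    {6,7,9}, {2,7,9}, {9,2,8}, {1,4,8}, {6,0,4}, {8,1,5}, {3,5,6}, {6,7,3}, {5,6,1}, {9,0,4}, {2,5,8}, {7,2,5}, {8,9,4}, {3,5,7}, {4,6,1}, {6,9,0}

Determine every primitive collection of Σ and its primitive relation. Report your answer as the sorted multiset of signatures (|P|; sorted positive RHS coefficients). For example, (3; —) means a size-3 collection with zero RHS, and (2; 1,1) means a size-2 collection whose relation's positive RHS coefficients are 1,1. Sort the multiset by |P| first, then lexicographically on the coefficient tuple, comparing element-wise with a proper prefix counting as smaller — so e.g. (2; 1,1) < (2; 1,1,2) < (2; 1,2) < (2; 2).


Σ has 23 primitive collections:

  {1,9}:  v_{1} + v_{9} = 0  ⟹  sig = (2; —)
  {4,5}:  v_{4} + v_{5} = 0  ⟹  sig = (2; —)
  {6,8}:  v_{6} + v_{8} = 0  ⟹  sig = (2; —)
  {1,7}:  v_{1} + v_{7} = v_{5}  ⟹  sig = (2; 1)
  {2,6}:  v_{2} + v_{6} = v_{7}  ⟹  sig = (2; 1)
  {4,7}:  v_{4} + v_{7} = v_{9}  ⟹  sig = (2; 1)
  {5,9}:  v_{5} + v_{9} = v_{7}  ⟹  sig = (2; 1)
  {7,8}:  v_{7} + v_{8} = v_{2}  ⟹  sig = (2; 1)
  {0,1}:  v_{0} + v_{1} = v_{4} + v_{6}  ⟹  sig = (2; 1,1)
  {0,5}:  v_{0} + v_{5} = v_{6} + v_{9}  ⟹  sig = (2; 1,1)
  {0,8}:  v_{0} + v_{8} = v_{4} + v_{9}  ⟹  sig = (2; 1,1)
  {1,2}:  v_{1} + v_{2} = v_{5} + v_{8}  ⟹  sig = (2; 1,1)
  {2,4}:  v_{2} + v_{4} = v_{8} + v_{9}  ⟹  sig = (2; 1,1)
  {3,4}:  v_{3} + v_{4} = v_{6} + v_{7}  ⟹  sig = (2; 1,1)
  {3,8}:  v_{3} + v_{8} = v_{5} + v_{7}  ⟹  sig = (2; 1,1)
  {0,3}:  v_{0} + v_{3} = 2·v_{6} + v_{7} + v_{9}  ⟹  sig = (2; 1,1,2)
  {0,7}:  v_{0} + v_{7} = v_{6} + 2·v_{9}  ⟹  sig = (2; 1,2)
  {1,3}:  v_{1} + v_{3} = 2·v_{5} + v_{6}  ⟹  sig = (2; 1,2)
  {2,3}:  v_{2} + v_{3} = v_{5} + 2·v_{7}  ⟹  sig = (2; 1,2)
  {3,9}:  v_{3} + v_{9} = v_{6} + 2·v_{7}  ⟹  sig = (2; 1,2)
  {0,2}:  v_{0} + v_{2} = 2·v_{9}  ⟹  sig = (2; 2)
  {4,6,9}:  v_{4} + v_{6} + v_{9} = v_{0}  ⟹  sig = (3; 1)
  {5,6,7}:  v_{5} + v_{6} + v_{7} = v_{3}  ⟹  sig = (3; 1)

Signatures (|P|; sorted positive RHS coefficients), sorted:
[(2; —), (2; —), (2; —), (2; 1), (2; 1), (2; 1), (2; 1), (2; 1), (2; 1,1), (2; 1,1), (2; 1,1), (2; 1,1), (2; 1,1), (2; 1,1), (2; 1,1), (2; 1,1,2), (2; 1,2), (2; 1,2), (2; 1,2), (2; 1,2), (2; 2), (3; 1), (3; 1)]


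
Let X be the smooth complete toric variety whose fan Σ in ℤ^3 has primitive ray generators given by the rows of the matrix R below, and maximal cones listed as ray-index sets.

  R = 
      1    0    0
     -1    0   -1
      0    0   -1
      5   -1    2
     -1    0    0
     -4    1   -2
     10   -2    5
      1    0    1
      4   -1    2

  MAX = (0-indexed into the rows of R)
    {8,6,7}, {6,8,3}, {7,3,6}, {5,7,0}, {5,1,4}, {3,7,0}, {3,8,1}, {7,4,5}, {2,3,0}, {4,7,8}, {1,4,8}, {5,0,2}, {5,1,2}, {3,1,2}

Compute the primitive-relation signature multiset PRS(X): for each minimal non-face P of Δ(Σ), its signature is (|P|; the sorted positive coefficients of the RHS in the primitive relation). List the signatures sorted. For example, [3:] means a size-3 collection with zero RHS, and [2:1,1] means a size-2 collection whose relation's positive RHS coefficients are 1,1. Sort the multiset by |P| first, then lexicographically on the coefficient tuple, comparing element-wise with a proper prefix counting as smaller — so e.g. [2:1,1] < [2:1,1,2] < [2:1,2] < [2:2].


The 16 primitive collections of Σ (r=9, n=3):

  {0,4}:  v_{0} + v_{4} = 0 — sig = [2:]
  {1,7}:  v_{1} + v_{7} = 0 — sig = [2:]
  {5,8}:  v_{5} + v_{8} = 0 — sig = [2:]
  {0,1}:  v_{0} + v_{1} = v_{2} — sig = [2:1]
  {0,8}:  v_{0} + v_{8} = v_{3} — sig = [2:1]
  {2,4}:  v_{2} + v_{4} = v_{1} — sig = [2:1]
  {2,7}:  v_{2} + v_{7} = v_{0} — sig = [2:1]
  {3,4}:  v_{3} + v_{4} = v_{8} — sig = [2:1]
  {3,5}:  v_{3} + v_{5} = v_{0} — sig = [2:1]
  {1,6}:  v_{1} + v_{6} = v_{3} + v_{8} — sig = [2:1,1]
  {2,8}:  v_{2} + v_{8} = v_{1} + v_{3} — sig = [2:1,1]
  {5,6}:  v_{5} + v_{6} = v_{3} + v_{7} — sig = [2:1,1]
  {0,6}:  v_{0} + v_{6} = 2·v_{3} + v_{7} — sig = [2:1,2]
  {4,6}:  v_{4} + v_{6} = v_{7} + 2·v_{8} — sig = [2:1,2]
  {2,6}:  v_{2} + v_{6} = 2·v_{3} — sig = [2:2]
  {3,7,8}:  v_{3} + v_{7} + v_{8} = v_{6} — sig = [3:1]

Sorted signature multiset PRS(X):
    [2:]
    [2:]
    [2:]
    [2:1]
    [2:1]
    [2:1]
    [2:1]
    [2:1]
    [2:1]
    [2:1,1]
    [2:1,1]
    [2:1,1]
    [2:1,2]
    [2:1,2]
    [2:2]
    [3:1]


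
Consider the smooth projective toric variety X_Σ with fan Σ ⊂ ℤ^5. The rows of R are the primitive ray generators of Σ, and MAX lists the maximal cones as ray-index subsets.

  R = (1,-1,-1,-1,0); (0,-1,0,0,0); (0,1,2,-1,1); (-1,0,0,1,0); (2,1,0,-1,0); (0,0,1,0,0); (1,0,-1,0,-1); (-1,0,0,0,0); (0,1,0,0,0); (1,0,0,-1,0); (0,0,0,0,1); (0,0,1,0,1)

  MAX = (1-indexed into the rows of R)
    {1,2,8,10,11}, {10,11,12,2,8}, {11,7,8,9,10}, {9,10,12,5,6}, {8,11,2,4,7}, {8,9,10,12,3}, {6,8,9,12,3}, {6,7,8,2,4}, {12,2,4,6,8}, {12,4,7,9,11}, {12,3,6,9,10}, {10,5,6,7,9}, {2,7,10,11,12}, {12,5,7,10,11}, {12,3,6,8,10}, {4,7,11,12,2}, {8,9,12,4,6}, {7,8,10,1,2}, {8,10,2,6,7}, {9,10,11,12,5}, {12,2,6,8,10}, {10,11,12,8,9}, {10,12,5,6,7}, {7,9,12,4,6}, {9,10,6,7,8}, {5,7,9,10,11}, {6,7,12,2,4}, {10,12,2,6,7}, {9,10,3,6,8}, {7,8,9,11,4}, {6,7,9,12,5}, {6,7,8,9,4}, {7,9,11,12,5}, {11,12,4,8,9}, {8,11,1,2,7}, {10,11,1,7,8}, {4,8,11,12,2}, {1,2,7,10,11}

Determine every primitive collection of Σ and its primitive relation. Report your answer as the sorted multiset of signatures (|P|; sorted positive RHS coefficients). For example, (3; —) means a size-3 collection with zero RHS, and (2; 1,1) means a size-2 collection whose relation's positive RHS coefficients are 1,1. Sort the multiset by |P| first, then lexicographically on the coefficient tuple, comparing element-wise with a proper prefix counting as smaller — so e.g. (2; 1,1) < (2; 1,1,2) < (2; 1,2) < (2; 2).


The 21 primitive collections of Σ (r=12, n=5):

  P={2,9}:  v_{2} + v_{9} = 0  ⟹  sig = (2; —)
  P={4,10}:  v_{4} + v_{10} = 0  ⟹  sig = (2; —)
  P={6,11}:  v_{6} + v_{11} = v_{12}  ⟹  sig = (2; 1)
  P={1,6}:  v_{1} + v_{6} = v_{2} + v_{10}  ⟹  sig = (2; 1,1)
  P={5,8}:  v_{5} + v_{8} = v_{9} + v_{10}  ⟹  sig = (2; 1,1)
  P={1,12}:  v_{1} + v_{12} = v_{2} + v_{10} + v_{11}  ⟹  sig = (2; 1,1,1)
  P={2,5}:  v_{2} + v_{5} = v_{7} + v_{10} + v_{12}  ⟹  sig = (2; 1,1,1)
  P={3,7}:  v_{3} + v_{7} = v_{6} + v_{9} + v_{10}  ⟹  sig = (2; 1,1,1)
  P={4,5}:  v_{4} + v_{5} = v_{7} + v_{9} + v_{12}  ⟹  sig = (2; 1,1,1)
  P={1,4}:  v_{1} + v_{4} = v_{2} + v_{7} + v_{8} + v_{11}  ⟹  sig = (2; 1,1,1,1)
  P={1,9}:  v_{1} + v_{9} = v_{7} + v_{8} + v_{10} + v_{11}  ⟹  sig = (2; 1,1,1,1)
  P={2,3}:  v_{2} + v_{3} = v_{6} + v_{8} + v_{10} + v_{12}  ⟹  sig = (2; 1,1,1,1)
  P={3,4}:  v_{3} + v_{4} = v_{6} + v_{8} + v_{9} + v_{12}  ⟹  sig = (2; 1,1,1,1)
  P={3,11}:  v_{3} + v_{11} = v_{8} + v_{9} + v_{10} + 2·v_{12}  ⟹  sig = (2; 1,1,1,2)
  P={1,3}:  v_{1} + v_{3} = v_{8} + 2·v_{10} + v_{12}  ⟹  sig = (2; 1,1,2)
  P={1,5}:  v_{1} + v_{5} = v_{7} + 2·v_{10} + v_{11}  ⟹  sig = (2; 1,1,2)
  P={3,5}:  v_{3} + v_{5} = v_{6} + 2·v_{9} + 2·v_{10} + v_{12}  ⟹  sig = (2; 1,1,2,2)
  P={7,8,12}:  v_{7} + v_{8} + v_{12} = 0  ⟹  sig = (3; —)
  P={7,9,10,12}:  v_{7} + v_{9} + v_{10} + v_{12} = v_{5}  ⟹  sig = (4; 1)
  P={2,7,8,10,11}:  v_{2} + v_{7} + v_{8} + v_{10} + v_{11} = v_{1}  ⟹  sig = (5; 1)
  P={6,8,9,10,12}:  v_{6} + v_{8} + v_{9} + v_{10} + v_{12} = v_{3}  ⟹  sig = (5; 1)

Signatures (|P|; sorted positive RHS coefficients), sorted:
    (2; —)
    (2; —)
    (2; 1)
    (2; 1,1)
    (2; 1,1)
    (2; 1,1,1)
    (2; 1,1,1)
    (2; 1,1,1)
    (2; 1,1,1)
    (2; 1,1,1,1)
    (2; 1,1,1,1)
    (2; 1,1,1,1)
    (2; 1,1,1,1)
    (2; 1,1,1,2)
    (2; 1,1,2)
    (2; 1,1,2)
    (2; 1,1,2,2)
    (3; —)
    (4; 1)
    (5; 1)
    (5; 1)


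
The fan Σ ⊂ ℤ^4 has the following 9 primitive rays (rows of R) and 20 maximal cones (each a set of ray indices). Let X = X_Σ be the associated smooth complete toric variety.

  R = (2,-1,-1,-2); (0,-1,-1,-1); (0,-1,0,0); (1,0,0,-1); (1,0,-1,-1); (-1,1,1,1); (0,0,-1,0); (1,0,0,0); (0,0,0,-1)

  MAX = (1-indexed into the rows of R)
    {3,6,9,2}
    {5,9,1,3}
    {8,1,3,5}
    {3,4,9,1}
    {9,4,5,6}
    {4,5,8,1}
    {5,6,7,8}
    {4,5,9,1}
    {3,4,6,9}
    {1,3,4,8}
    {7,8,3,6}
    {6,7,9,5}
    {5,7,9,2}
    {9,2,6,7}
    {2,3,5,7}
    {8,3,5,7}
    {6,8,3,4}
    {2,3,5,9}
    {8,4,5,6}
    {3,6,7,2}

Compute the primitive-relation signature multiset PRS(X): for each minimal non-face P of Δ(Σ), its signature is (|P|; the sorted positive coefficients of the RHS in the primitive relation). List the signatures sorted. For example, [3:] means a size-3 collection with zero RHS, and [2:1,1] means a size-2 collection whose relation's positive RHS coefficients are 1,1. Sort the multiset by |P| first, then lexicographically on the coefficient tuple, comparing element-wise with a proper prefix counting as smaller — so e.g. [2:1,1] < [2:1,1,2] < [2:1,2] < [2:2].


11 collections generate NE(X_Σ); each relation:

  P = {1,6}:  v_{1} + v_{6} = v_{4} — sig = [2:1]
  P = {4,7}:  v_{4} + v_{7} = v_{5} — sig = [2:1]
  P = {8,9}:  v_{8} + v_{9} = v_{4} — sig = [2:1]
  P = {2,8}:  v_{2} + v_{8} = v_{3} + v_{5} — sig = [2:1,1]
  P = {2,4}:  v_{2} + v_{4} = v_{3} + v_{5} + v_{9} — sig = [2:1,1,1]
  P = {1,7}:  v_{1} + v_{7} = v_{3} + 2·v_{5} — sig = [2:1,2]
  P = {1,2}:  v_{1} + v_{2} = 2·v_{3} + 2·v_{5} + v_{9} — sig = [2:1,2,2]
  P = {3,5,6}:  v_{3} + v_{5} + v_{6} = 0 — sig = [3:]
  P = {3,4,5}:  v_{3} + v_{4} + v_{5} = v_{1} — sig = [3:1]
  P = {3,7,9}:  v_{3} + v_{7} + v_{9} = v_{2} — sig = [3:1]
  P = {2,5,6}:  v_{2} + v_{5} + v_{6} = v_{7} + v_{9} — sig = [3:1,1]

so the primitive-relation signature multiset is
{ [2:1] ×3,  [2:1,1],  [2:1,1,1],  [2:1,2],  [2:1,2,2],  [3:],  [3:1] ×2,  [3:1,1] }


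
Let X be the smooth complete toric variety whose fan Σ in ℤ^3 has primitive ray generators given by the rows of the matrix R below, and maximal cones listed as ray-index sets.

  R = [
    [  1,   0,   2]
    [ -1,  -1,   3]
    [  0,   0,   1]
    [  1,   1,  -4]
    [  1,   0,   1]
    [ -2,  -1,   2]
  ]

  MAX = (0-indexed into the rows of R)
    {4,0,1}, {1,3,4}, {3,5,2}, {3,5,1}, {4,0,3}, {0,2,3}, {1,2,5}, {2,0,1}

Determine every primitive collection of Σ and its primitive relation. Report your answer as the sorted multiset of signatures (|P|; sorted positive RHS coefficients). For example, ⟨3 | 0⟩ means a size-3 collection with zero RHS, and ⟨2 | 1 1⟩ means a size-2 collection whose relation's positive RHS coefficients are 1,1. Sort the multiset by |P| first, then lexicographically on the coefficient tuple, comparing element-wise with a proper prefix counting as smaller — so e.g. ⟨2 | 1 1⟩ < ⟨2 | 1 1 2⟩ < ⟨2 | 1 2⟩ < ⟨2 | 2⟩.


Δ(Σ) — 6 vertices, 5 min non-faces:

  {2,4}:  v_{2} + v_{4} = v_{0} — sig = ⟨2 | 1⟩
  {4,5}:  v_{4} + v_{5} = v_{1} — sig = ⟨2 | 1⟩
  {0,5}:  v_{0} + v_{5} = v_{1} + v_{2} — sig = ⟨2 | 1 1⟩
  {1,2,3}:  v_{1} + v_{2} + v_{3} = 0 — sig = ⟨3 | 0⟩
  {0,1,3}:  v_{0} + v_{1} + v_{3} = v_{4} — sig = ⟨3 | 1⟩

so the primitive-relation signature multiset is
{ ⟨2 | 1⟩ ×2,  ⟨2 | 1 1⟩,  ⟨3 | 0⟩,  ⟨3 | 1⟩ }


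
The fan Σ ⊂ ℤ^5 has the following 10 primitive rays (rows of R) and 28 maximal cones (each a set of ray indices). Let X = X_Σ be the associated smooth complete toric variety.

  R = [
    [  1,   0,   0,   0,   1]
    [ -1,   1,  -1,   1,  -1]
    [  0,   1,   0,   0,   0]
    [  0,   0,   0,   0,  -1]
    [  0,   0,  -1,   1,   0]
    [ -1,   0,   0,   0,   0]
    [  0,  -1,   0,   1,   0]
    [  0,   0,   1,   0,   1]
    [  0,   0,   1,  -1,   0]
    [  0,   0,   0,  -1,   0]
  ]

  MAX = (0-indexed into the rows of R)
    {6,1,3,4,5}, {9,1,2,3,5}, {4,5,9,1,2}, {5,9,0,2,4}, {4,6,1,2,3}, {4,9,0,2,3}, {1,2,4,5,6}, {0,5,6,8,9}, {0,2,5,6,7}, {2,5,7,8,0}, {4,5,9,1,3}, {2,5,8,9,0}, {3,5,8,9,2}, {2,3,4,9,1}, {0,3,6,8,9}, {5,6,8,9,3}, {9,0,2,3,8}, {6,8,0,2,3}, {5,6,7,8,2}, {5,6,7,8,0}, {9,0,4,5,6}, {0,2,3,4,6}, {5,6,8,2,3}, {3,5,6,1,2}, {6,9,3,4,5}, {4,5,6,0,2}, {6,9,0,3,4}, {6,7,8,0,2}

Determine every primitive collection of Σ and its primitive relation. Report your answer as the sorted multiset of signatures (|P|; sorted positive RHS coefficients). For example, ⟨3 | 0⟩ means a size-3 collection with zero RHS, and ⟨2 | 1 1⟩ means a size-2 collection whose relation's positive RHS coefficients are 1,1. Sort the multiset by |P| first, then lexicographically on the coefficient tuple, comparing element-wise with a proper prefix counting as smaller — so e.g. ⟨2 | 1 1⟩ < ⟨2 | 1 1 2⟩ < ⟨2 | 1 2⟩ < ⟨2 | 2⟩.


Minimal non-faces — 12 found among 10 rays, 28 max cones:

  • {4,8}:  v_{4} + v_{8} = 0 — sig = ⟨2 | 0⟩
  • {0,1}:  v_{0} + v_{1} = v_{2} + v_{4} — sig = ⟨2 | 1 1⟩
  • {1,8}:  v_{1} + v_{8} = v_{2} + v_{3} + v_{5} — sig = ⟨2 | 1 1 1⟩
  • {3,7}:  v_{3} + v_{7} = v_{2} + v_{6} + v_{8} — sig = ⟨2 | 1 1 1⟩
  • {7,9}:  v_{7} + v_{9} = v_{0} + v_{5} + v_{8} — sig = ⟨2 | 1 1 1⟩
  • {4,7}:  v_{4} + v_{7} = v_{0} + v_{2} + v_{5} + v_{6} — sig = ⟨2 | 1 1 1 1⟩
  • {1,7}:  v_{1} + v_{7} = 2·v_{2} + v_{5} + v_{6} — sig = ⟨2 | 1 1 2⟩
  • {0,3,5}:  v_{0} + v_{3} + v_{5} = 0 — sig = ⟨3 | 0⟩
  • {2,6,9}:  v_{2} + v_{6} + v_{9} = 0 — sig = ⟨3 | 0⟩
  • {1,6,9}:  v_{1} + v_{6} + v_{9} = v_{3} + v_{4} + v_{5} — sig = ⟨3 | 1 1 1⟩
  • {2,3,4,5}:  v_{2} + v_{3} + v_{4} + v_{5} = v_{1} — sig = ⟨4 | 1⟩
  • {0,2,5,6,8}:  v_{0} + v_{2} + v_{5} + v_{6} + v_{8} = v_{7} — sig = ⟨5 | 1⟩

Sorted signature multiset PRS(X):
{ ⟨2 | 0⟩,  ⟨2 | 1 1⟩,  ⟨2 | 1 1 1⟩ ×3,  ⟨2 | 1 1 1 1⟩,  ⟨2 | 1 1 2⟩,  ⟨3 | 0⟩ ×2,  ⟨3 | 1 1 1⟩,  ⟨4 | 1⟩,  ⟨5 | 1⟩ }


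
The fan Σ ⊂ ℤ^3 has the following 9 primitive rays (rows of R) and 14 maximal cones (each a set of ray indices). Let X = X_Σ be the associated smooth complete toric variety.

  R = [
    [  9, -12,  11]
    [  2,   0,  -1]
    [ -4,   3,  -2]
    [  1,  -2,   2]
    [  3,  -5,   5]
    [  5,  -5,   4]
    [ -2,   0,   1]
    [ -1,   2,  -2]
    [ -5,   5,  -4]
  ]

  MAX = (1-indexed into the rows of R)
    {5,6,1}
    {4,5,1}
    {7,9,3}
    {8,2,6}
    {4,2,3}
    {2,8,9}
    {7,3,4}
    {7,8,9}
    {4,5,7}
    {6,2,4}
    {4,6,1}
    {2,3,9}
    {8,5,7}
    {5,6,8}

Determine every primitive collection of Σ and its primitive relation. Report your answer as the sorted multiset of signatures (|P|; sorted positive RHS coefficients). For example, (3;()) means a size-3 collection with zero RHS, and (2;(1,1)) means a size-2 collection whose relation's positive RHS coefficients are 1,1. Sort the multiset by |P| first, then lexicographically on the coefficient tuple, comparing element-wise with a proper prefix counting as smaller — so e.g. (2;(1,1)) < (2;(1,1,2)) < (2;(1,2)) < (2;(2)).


16 collections generate NE(X_Σ); each relation:

  • {2,7}:  v_{2} + v_{7} = 0 ; sig = (2;())
  • {4,8}:  v_{4} + v_{8} = 0 ; sig = (2;())
  • {6,9}:  v_{6} + v_{9} = 0 ; sig = (2;())
  • {2,5}:  v_{2} + v_{5} = v_{6} ; sig = (2;(1))
  • {3,6}:  v_{3} + v_{6} = v_{4} ; sig = (2;(1))
  • {3,8}:  v_{3} + v_{8} = v_{9} ; sig = (2;(1))
  • {4,9}:  v_{4} + v_{9} = v_{3} ; sig = (2;(1))
  • {5,9}:  v_{5} + v_{9} = v_{7} ; sig = (2;(1))
  • {6,7}:  v_{6} + v_{7} = v_{5} ; sig = (2;(1))
  • {1,8}:  v_{1} + v_{8} = v_{5} + v_{6} ; sig = (2;(1,1))
  • {1,9}:  v_{1} + v_{9} = v_{4} + v_{5} ; sig = (2;(1,1))
  • {3,5}:  v_{3} + v_{5} = v_{4} + v_{7} ; sig = (2;(1,1))
  • {1,2}:  v_{1} + v_{2} = v_{4} + 2·v_{6} ; sig = (2;(1,2))
  • {1,3}:  v_{1} + v_{3} = 2·v_{4} + v_{5} ; sig = (2;(1,2))
  • {1,7}:  v_{1} + v_{7} = v_{4} + 2·v_{5} ; sig = (2;(1,2))
  • {4,5,6}:  v_{4} + v_{5} + v_{6} = v_{1} ; sig = (3;(1))

Sorted signature multiset PRS(X):
{ (2;()) ×3,  (2;(1)) ×6,  (2;(1,1)) ×3,  (2;(1,2)) ×3,  (3;(1)) }


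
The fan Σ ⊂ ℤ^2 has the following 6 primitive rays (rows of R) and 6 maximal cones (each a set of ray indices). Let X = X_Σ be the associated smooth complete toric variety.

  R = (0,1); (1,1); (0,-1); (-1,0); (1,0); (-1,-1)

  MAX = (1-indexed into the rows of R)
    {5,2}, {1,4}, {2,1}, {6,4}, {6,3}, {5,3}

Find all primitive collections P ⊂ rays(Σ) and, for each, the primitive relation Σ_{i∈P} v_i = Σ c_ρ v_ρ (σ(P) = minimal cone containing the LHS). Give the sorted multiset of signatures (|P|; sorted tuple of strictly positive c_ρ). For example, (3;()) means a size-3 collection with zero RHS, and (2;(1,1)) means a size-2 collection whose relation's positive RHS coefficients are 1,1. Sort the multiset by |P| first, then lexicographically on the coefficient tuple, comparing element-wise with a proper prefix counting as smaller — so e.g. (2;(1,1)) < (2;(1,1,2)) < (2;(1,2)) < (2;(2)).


|primitive collections| = 9. Relations:

  P={1,3}:  v_{1} + v_{3} = 0  →  sig = (2;())
  P={2,6}:  v_{2} + v_{6} = 0  →  sig = (2;())
  P={4,5}:  v_{4} + v_{5} = 0  →  sig = (2;())
  P={1,5}:  v_{1} + v_{5} = v_{2}  →  sig = (2;(1))
  P={1,6}:  v_{1} + v_{6} = v_{4}  →  sig = (2;(1))
  P={2,3}:  v_{2} + v_{3} = v_{5}  →  sig = (2;(1))
  P={2,4}:  v_{2} + v_{4} = v_{1}  →  sig = (2;(1))
  P={3,4}:  v_{3} + v_{4} = v_{6}  →  sig = (2;(1))
  P={5,6}:  v_{5} + v_{6} = v_{3}  →  sig = (2;(1))

so the primitive-relation signature multiset is
    (2;())
    (2;())
    (2;())
    (2;(1))
    (2;(1))
    (2;(1))
    (2;(1))
    (2;(1))
    (2;(1))


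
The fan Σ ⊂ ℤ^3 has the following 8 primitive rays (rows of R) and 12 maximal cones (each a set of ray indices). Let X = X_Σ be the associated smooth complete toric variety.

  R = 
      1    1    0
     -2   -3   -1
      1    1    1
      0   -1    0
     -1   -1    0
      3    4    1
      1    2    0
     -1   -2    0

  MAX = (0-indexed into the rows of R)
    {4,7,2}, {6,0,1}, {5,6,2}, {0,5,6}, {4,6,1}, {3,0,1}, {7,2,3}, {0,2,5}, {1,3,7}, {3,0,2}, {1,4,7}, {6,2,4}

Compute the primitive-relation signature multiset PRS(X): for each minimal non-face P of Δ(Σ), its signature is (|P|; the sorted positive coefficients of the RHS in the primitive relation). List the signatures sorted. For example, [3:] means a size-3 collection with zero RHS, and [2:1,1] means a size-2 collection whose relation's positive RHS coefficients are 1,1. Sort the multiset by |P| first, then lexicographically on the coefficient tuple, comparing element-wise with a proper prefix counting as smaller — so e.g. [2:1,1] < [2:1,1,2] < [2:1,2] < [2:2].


Σ has 11 primitive collections:

  P={0,4}:  v_{0} + v_{4} = 0 — sig = [2:]
  P={6,7}:  v_{6} + v_{7} = 0 — sig = [2:]
  P={0,7}:  v_{0} + v_{7} = v_{3} — sig = [2:1]
  P={1,2}:  v_{1} + v_{2} = v_{7} — sig = [2:1]
  P={1,5}:  v_{1} + v_{5} = v_{0} — sig = [2:1]
  P={3,4}:  v_{3} + v_{4} = v_{7} — sig = [2:1]
  P={3,6}:  v_{3} + v_{6} = v_{0} — sig = [2:1]
  P={4,5}:  v_{4} + v_{5} = v_{2} + v_{6} — sig = [2:1,1]
  P={5,7}:  v_{5} + v_{7} = v_{0} + v_{2} — sig = [2:1,1]
  P={3,5}:  v_{3} + v_{5} = 2·v_{0} + v_{2} — sig = [2:1,2]
  P={0,2,6}:  v_{0} + v_{2} + v_{6} = v_{5} — sig = [3:1]

Signatures (|P|; sorted positive RHS coefficients), sorted:
    [2:]
    [2:]
    [2:1]
    [2:1]
    [2:1]
    [2:1]
    [2:1]
    [2:1,1]
    [2:1,1]
    [2:1,2]
    [3:1]


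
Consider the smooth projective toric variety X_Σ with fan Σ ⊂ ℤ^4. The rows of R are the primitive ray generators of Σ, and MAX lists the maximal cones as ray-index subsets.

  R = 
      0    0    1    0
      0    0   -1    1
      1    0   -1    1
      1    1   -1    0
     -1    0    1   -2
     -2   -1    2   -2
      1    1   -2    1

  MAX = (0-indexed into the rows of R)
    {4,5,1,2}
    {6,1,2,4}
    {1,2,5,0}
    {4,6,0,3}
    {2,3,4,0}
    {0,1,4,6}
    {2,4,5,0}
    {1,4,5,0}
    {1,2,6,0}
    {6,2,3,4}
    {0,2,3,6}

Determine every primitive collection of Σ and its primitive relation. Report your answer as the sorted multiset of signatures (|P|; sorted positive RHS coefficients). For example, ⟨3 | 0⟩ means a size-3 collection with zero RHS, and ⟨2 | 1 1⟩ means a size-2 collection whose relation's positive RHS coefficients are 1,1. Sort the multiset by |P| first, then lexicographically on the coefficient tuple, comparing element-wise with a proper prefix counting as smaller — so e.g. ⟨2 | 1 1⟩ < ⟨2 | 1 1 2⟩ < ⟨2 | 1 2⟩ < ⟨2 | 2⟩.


Minimal non-faces — 5 found among 7 rays, 11 max cones:

  {1,3}:  v_{1} + v_{3} = v_{6}  →  sig = ⟨2 | 1⟩
  {3,5}:  v_{3} + v_{5} = v_{4}  →  sig = ⟨2 | 1⟩
  {5,6}:  v_{5} + v_{6} = v_{1} + v_{4}  →  sig = ⟨2 | 1 1⟩
  {0,1,2,4}:  v_{0} + v_{1} + v_{2} + v_{4} = 0  →  sig = ⟨4 | 0⟩
  {0,2,4,6}:  v_{0} + v_{2} + v_{4} + v_{6} = v_{3}  →  sig = ⟨4 | 1⟩

so the primitive-relation signature multiset is
    |P|=2: 3 collections, coeffs (1), (1), (1,1)
    |P|=4: 2 collections, coeffs (), (1)
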